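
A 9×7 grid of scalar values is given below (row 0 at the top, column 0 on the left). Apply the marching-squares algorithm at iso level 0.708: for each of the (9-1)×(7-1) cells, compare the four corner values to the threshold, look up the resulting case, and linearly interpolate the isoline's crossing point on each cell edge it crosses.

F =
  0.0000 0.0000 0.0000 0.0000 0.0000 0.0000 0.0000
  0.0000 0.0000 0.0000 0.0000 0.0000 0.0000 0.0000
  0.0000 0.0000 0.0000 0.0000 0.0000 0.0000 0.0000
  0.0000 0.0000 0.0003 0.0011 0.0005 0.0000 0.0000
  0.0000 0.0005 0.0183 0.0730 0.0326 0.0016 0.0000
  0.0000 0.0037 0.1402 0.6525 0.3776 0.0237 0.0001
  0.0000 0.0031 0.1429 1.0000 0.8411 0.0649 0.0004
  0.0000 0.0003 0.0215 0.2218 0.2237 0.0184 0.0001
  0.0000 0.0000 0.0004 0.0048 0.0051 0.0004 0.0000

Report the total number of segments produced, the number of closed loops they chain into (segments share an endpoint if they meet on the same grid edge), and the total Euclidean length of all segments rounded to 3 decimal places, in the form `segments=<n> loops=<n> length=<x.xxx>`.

segments=6 loops=1 length=4.179

cell (5,2): code 0100 → (5.160,3.000)–(6.000,2.659)
cell (5,3): code 1100 → (5.713,4.000)–(5.160,3.000)
cell (5,4): code 1000 → (6.000,4.171)–(5.713,4.000)
cell (6,2): code 0010 → (6.000,2.659)–(6.375,3.000)
cell (6,3): code 0011 → (6.375,3.000)–(6.216,4.000)
cell (6,4): code 0001 → (6.216,4.000)–(6.000,4.171)
total: 6 segments, chained into 1 closed loop(s), length Σ = 4.178907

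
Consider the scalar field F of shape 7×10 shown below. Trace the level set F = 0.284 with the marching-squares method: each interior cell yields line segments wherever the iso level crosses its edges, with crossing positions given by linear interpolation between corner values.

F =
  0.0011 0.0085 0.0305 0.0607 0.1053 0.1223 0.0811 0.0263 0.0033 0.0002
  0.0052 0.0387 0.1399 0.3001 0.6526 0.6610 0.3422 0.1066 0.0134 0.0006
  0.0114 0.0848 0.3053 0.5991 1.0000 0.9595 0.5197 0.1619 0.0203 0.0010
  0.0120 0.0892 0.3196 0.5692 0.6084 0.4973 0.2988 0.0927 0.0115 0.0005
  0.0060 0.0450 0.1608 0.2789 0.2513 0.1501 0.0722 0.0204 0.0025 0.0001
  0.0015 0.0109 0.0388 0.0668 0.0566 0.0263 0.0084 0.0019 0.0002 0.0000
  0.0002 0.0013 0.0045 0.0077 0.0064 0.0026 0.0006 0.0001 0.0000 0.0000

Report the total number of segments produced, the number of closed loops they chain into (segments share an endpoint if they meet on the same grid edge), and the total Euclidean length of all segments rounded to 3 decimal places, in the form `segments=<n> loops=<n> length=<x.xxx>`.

segments=16 loops=1 length=13.197

cell (0,2): code 0100 → (0.933,3.000)–(1.000,2.900)
cell (0,3): code 1100 → (0.327,4.000)–(0.933,3.000)
cell (0,4): code 1100 → (0.300,5.000)–(0.327,4.000)
cell (0,5): code 1100 → (0.777,6.000)–(0.300,5.000)
cell (0,6): code 1000 → (1.000,6.247)–(0.777,6.000)
cell (1,1): code 0100 → (1.871,2.000)–(2.000,1.903)
cell (1,2): code 1110 → (1.000,2.900)–(1.871,2.000)
cell (1,6): code 1001 → (2.000,6.659)–(1.000,6.247)
cell (2,1): code 0110 → (2.000,1.903)–(3.000,1.845)
cell (2,6): code 1001 → (3.000,6.072)–(2.000,6.659)
cell (3,1): code 0010 → (3.000,1.845)–(3.224,2.000)
cell (3,2): code 0011 → (3.224,2.000)–(3.982,3.000)
cell (3,3): code 0011 → (3.982,3.000)–(3.908,4.000)
cell (3,4): code 0011 → (3.908,4.000)–(3.614,5.000)
cell (3,5): code 0011 → (3.614,5.000)–(3.065,6.000)
cell (3,6): code 0001 → (3.065,6.000)–(3.000,6.072)
total: 16 segments, chained into 1 closed loop(s), length Σ = 13.197387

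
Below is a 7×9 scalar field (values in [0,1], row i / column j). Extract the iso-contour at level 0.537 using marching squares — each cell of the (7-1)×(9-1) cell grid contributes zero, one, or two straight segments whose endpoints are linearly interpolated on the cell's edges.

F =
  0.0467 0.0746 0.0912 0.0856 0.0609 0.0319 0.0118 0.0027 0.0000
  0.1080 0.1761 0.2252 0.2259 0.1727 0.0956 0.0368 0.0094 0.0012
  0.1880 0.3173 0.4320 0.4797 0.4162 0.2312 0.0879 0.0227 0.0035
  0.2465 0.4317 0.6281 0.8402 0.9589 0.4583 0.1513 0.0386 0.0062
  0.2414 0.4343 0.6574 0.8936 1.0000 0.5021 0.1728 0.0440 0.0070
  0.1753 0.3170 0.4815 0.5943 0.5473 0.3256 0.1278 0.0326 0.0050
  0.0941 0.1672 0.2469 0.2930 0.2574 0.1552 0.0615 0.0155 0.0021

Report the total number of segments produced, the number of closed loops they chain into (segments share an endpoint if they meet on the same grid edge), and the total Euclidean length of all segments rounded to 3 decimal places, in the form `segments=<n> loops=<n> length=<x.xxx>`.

segments=12 loops=1 length=10.284

cell (2,1): code 0100 → (2.535,2.000)–(3.000,1.536)
cell (2,2): code 1100 → (2.159,3.000)–(2.535,2.000)
cell (2,3): code 1100 → (2.223,4.000)–(2.159,3.000)
cell (2,4): code 1000 → (3.000,4.843)–(2.223,4.000)
cell (3,1): code 0110 → (3.000,1.536)–(4.000,1.460)
cell (3,4): code 1001 → (4.000,4.930)–(3.000,4.843)
cell (4,1): code 0010 → (4.000,1.460)–(4.684,2.000)
cell (4,2): code 0111 → (4.684,2.000)–(5.000,2.492)
cell (4,4): code 1001 → (5.000,4.046)–(4.000,4.930)
cell (5,2): code 0010 → (5.000,2.492)–(5.190,3.000)
cell (5,3): code 0011 → (5.190,3.000)–(5.036,4.000)
cell (5,4): code 0001 → (5.036,4.000)–(5.000,4.046)
total: 12 segments, chained into 1 closed loop(s), length Σ = 10.283544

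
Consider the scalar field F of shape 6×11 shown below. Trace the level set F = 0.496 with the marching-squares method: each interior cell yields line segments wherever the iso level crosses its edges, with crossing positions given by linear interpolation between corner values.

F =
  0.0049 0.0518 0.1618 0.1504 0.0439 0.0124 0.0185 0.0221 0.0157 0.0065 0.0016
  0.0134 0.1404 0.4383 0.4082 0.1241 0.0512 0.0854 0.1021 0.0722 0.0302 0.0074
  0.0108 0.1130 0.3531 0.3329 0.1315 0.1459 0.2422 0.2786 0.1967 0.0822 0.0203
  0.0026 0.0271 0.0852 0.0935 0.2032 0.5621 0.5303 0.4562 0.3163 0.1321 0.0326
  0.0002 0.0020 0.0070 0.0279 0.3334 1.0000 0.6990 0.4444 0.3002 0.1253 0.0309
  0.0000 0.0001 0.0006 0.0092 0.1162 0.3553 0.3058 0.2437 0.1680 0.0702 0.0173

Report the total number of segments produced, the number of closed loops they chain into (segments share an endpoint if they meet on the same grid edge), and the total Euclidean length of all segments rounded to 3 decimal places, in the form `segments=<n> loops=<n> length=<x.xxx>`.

segments=8 loops=1 length=7.000

cell (2,4): code 0100 → (2.841,5.000)–(3.000,4.816)
cell (2,5): code 1100 → (2.881,6.000)–(2.841,5.000)
cell (2,6): code 1000 → (3.000,6.463)–(2.881,6.000)
cell (3,4): code 0110 → (3.000,4.816)–(4.000,4.244)
cell (3,6): code 1001 → (4.000,6.797)–(3.000,6.463)
cell (4,4): code 0010 → (4.000,4.244)–(4.782,5.000)
cell (4,5): code 0011 → (4.782,5.000)–(4.516,6.000)
cell (4,6): code 0001 → (4.516,6.000)–(4.000,6.797)
total: 8 segments, chained into 1 closed loop(s), length Σ = 7.000454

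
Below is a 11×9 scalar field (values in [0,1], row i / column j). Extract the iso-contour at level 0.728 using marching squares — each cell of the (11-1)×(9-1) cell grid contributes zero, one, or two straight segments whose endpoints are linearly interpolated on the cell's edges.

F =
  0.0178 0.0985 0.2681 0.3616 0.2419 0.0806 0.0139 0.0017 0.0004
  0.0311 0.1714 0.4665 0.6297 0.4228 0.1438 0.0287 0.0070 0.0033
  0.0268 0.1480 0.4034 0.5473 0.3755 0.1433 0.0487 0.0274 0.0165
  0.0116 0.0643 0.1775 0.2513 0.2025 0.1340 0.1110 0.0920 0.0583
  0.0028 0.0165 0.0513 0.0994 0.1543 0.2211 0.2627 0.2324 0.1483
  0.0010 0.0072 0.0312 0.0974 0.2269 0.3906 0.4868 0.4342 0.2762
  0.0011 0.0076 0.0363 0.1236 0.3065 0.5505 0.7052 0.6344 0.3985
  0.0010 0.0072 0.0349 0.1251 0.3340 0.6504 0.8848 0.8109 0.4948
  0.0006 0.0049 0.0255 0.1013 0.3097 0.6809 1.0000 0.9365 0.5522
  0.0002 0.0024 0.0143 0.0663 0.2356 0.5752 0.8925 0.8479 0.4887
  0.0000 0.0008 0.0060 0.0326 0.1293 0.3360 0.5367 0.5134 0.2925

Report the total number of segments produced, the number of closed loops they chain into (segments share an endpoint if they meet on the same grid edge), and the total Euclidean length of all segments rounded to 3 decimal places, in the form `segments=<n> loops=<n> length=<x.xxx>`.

cell (6,5): code 0100 → (6.127,6.000)–(7.000,5.331)
cell (6,6): code 1100 → (6.530,7.000)–(6.127,6.000)
cell (6,7): code 1000 → (7.000,7.262)–(6.530,7.000)
cell (7,5): code 0110 → (7.000,5.331)–(8.000,5.148)
cell (7,7): code 1001 → (8.000,7.543)–(7.000,7.262)
cell (8,5): code 0110 → (8.000,5.148)–(9.000,5.482)
cell (8,7): code 1001 → (9.000,7.334)–(8.000,7.543)
cell (9,5): code 0010 → (9.000,5.482)–(9.462,6.000)
cell (9,6): code 0011 → (9.462,6.000)–(9.358,7.000)
cell (9,7): code 0001 → (9.358,7.000)–(9.000,7.334)
total: 10 segments, chained into 1 closed loop(s), length Σ = 9.036999

segments=10 loops=1 length=9.037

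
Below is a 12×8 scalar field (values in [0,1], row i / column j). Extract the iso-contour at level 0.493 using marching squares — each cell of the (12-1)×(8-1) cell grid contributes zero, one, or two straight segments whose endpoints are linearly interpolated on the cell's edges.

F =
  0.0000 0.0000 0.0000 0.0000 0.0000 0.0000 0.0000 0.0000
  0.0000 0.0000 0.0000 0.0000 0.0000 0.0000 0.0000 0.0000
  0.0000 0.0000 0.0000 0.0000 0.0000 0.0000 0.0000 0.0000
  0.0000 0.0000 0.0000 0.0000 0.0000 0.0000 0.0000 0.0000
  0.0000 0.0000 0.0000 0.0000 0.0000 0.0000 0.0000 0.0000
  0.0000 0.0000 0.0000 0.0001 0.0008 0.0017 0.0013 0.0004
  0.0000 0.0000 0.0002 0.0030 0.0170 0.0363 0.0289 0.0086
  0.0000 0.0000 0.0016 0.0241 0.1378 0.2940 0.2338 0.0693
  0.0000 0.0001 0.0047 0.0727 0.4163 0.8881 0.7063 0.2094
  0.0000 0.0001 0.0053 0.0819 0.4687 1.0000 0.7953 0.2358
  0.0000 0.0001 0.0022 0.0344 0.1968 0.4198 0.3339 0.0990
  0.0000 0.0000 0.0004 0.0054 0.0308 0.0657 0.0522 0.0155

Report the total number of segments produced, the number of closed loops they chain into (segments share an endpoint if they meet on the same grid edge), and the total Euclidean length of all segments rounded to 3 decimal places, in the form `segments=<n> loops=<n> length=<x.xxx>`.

segments=8 loops=1 length=7.895

cell (7,4): code 0100 → (7.335,5.000)–(8.000,4.163)
cell (7,5): code 1100 → (7.549,6.000)–(7.335,5.000)
cell (7,6): code 1000 → (8.000,6.429)–(7.549,6.000)
cell (8,4): code 0110 → (8.000,4.163)–(9.000,4.046)
cell (8,6): code 1001 → (9.000,6.540)–(8.000,6.429)
cell (9,4): code 0010 → (9.000,4.046)–(9.874,5.000)
cell (9,5): code 0011 → (9.874,5.000)–(9.655,6.000)
cell (9,6): code 0001 → (9.655,6.000)–(9.000,6.540)
total: 8 segments, chained into 1 closed loop(s), length Σ = 7.894592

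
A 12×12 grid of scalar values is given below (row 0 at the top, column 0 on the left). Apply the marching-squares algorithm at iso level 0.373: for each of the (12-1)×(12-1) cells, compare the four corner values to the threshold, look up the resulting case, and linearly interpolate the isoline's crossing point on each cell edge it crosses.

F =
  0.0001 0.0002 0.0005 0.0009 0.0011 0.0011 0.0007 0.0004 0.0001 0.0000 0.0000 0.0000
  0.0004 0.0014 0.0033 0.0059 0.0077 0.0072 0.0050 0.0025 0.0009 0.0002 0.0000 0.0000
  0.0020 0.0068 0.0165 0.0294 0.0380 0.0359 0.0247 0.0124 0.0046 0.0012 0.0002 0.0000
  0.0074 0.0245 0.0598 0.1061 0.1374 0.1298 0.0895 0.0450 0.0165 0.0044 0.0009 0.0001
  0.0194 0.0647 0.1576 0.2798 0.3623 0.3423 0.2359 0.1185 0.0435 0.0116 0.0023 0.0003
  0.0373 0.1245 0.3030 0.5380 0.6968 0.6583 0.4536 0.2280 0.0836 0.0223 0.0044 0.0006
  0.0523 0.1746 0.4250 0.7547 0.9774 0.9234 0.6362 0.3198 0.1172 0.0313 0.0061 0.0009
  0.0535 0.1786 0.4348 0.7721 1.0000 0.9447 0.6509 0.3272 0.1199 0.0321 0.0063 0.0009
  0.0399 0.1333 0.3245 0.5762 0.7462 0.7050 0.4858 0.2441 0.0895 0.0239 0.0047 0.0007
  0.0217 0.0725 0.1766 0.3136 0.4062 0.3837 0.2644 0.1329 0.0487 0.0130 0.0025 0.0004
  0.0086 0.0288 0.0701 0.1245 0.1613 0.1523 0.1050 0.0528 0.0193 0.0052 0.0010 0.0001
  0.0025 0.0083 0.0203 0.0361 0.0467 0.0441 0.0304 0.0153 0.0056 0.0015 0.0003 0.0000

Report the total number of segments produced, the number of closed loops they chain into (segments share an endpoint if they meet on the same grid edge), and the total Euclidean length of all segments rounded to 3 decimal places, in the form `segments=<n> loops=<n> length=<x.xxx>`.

cell (4,2): code 0100 → (4.361,3.000)–(5.000,2.298)
cell (4,3): code 1100 → (4.032,4.000)–(4.361,3.000)
cell (4,4): code 1100 → (4.097,5.000)–(4.032,4.000)
cell (4,5): code 1100 → (4.630,6.000)–(4.097,5.000)
cell (4,6): code 1000 → (5.000,6.357)–(4.630,6.000)
cell (5,1): code 0100 → (5.574,2.000)–(6.000,1.792)
cell (5,2): code 1110 → (5.000,2.298)–(5.574,2.000)
cell (5,6): code 1001 → (6.000,6.832)–(5.000,6.357)
cell (6,1): code 0110 → (6.000,1.792)–(7.000,1.759)
cell (6,6): code 1001 → (7.000,6.859)–(6.000,6.832)
cell (7,1): code 0010 → (7.000,1.759)–(7.560,2.000)
cell (7,2): code 0111 → (7.560,2.000)–(8.000,2.193)
cell (7,6): code 1001 → (8.000,6.467)–(7.000,6.859)
cell (8,2): code 0010 → (8.000,2.193)–(8.774,3.000)
cell (8,3): code 0111 → (8.774,3.000)–(9.000,3.641)
cell (8,5): code 1011 → (9.000,5.090)–(8.509,6.000)
cell (8,6): code 0001 → (8.509,6.000)–(8.000,6.467)
cell (9,3): code 0010 → (9.000,3.641)–(9.136,4.000)
cell (9,4): code 0011 → (9.136,4.000)–(9.046,5.000)
cell (9,5): code 0001 → (9.046,5.000)–(9.000,5.090)
total: 20 segments, chained into 1 closed loop(s), length Σ = 16.055901

segments=20 loops=1 length=16.056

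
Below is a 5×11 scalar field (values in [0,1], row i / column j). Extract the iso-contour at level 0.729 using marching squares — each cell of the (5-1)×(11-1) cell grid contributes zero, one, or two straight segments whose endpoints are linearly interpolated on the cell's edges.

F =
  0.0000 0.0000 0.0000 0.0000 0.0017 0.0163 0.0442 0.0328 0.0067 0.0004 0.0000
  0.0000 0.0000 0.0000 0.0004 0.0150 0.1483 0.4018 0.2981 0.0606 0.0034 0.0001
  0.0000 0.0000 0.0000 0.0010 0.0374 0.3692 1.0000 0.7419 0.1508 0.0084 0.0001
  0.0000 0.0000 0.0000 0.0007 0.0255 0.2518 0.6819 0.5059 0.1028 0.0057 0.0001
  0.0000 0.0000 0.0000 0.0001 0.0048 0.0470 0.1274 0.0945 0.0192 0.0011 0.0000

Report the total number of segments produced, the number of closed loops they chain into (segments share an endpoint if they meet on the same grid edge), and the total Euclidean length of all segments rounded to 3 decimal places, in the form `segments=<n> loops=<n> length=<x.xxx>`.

cell (1,5): code 0100 → (1.547,6.000)–(2.000,5.570)
cell (1,6): code 1100 → (1.971,7.000)–(1.547,6.000)
cell (1,7): code 1000 → (2.000,7.022)–(1.971,7.000)
cell (2,5): code 0010 → (2.000,5.570)–(2.852,6.000)
cell (2,6): code 0011 → (2.852,6.000)–(2.055,7.000)
cell (2,7): code 0001 → (2.055,7.000)–(2.000,7.022)
total: 6 segments, chained into 1 closed loop(s), length Σ = 4.038752

segments=6 loops=1 length=4.039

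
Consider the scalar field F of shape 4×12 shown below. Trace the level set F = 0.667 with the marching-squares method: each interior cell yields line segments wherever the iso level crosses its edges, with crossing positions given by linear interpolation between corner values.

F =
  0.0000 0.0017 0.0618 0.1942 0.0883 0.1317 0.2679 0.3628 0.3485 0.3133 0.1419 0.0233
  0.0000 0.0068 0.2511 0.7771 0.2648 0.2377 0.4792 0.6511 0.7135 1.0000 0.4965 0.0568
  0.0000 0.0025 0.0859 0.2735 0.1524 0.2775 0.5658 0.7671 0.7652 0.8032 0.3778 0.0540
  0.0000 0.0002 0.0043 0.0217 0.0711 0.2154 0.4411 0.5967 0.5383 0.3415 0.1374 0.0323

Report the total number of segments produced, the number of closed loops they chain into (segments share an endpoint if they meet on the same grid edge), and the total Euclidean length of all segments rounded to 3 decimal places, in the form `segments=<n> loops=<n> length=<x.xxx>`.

cell (0,2): code 0100 → (0.811,3.000)–(1.000,2.791)
cell (0,3): code 1000 → (1.000,3.215)–(0.811,3.000)
cell (0,7): code 0100 → (0.873,8.000)–(1.000,7.255)
cell (0,8): code 1100 → (0.515,9.000)–(0.873,8.000)
cell (0,9): code 1000 → (1.000,9.661)–(0.515,9.000)
cell (1,2): code 0010 → (1.000,2.791)–(1.219,3.000)
cell (1,3): code 0001 → (1.219,3.000)–(1.000,3.215)
cell (1,6): code 0100 → (1.137,7.000)–(2.000,6.503)
cell (1,7): code 1110 → (1.000,7.255)–(1.137,7.000)
cell (1,9): code 1001 → (2.000,9.320)–(1.000,9.661)
cell (2,6): code 0010 → (2.000,6.503)–(2.587,7.000)
cell (2,7): code 0011 → (2.587,7.000)–(2.433,8.000)
cell (2,8): code 0011 → (2.433,8.000)–(2.295,9.000)
cell (2,9): code 0001 → (2.295,9.000)–(2.000,9.320)
total: 14 segments, chained into 2 closed loop(s), length Σ = 9.383634

segments=14 loops=2 length=9.384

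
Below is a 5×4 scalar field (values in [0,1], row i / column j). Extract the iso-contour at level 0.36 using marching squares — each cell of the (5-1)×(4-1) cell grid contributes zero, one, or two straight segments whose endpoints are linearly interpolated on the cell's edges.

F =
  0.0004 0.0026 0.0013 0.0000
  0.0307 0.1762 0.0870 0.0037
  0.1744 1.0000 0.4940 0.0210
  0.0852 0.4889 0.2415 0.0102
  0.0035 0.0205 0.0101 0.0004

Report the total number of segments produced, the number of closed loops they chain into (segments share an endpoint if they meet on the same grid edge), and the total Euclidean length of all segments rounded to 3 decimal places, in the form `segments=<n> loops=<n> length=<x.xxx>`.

cell (1,0): code 0100 → (1.223,1.000)–(2.000,0.225)
cell (1,1): code 1100 → (1.671,2.000)–(1.223,1.000)
cell (1,2): code 1000 → (2.000,2.283)–(1.671,2.000)
cell (2,0): code 0110 → (2.000,0.225)–(3.000,0.681)
cell (2,1): code 1011 → (3.000,1.521)–(2.531,2.000)
cell (2,2): code 0001 → (2.531,2.000)–(2.000,2.283)
cell (3,0): code 0010 → (3.000,0.681)–(3.275,1.000)
cell (3,1): code 0001 → (3.275,1.000)–(3.000,1.521)
total: 8 segments, chained into 1 closed loop(s), length Σ = 6.009378

segments=8 loops=1 length=6.009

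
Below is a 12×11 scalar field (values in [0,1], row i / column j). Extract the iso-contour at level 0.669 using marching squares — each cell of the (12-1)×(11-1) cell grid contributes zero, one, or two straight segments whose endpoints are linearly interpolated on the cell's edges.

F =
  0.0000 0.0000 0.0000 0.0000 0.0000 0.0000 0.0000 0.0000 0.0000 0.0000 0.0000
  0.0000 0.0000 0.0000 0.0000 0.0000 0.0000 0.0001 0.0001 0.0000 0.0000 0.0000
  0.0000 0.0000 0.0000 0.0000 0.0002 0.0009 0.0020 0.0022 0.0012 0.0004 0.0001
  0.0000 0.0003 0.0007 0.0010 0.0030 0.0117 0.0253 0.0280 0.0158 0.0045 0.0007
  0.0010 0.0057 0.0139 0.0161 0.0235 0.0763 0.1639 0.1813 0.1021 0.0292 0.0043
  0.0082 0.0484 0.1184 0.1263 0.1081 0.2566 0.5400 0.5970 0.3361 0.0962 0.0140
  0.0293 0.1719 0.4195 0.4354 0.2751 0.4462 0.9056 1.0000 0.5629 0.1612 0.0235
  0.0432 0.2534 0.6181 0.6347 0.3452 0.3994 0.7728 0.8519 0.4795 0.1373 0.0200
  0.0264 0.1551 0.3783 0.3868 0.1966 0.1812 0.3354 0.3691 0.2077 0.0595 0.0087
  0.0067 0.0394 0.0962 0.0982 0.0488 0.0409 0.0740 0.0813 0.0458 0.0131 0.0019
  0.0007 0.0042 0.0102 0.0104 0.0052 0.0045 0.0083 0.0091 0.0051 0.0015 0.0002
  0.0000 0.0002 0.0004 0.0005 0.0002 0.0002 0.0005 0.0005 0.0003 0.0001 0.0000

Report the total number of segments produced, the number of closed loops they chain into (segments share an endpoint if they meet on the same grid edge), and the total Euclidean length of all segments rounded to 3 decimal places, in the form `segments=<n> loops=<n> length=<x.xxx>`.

segments=8 loops=1 length=7.018

cell (5,5): code 0100 → (5.353,6.000)–(6.000,5.485)
cell (5,6): code 1100 → (5.179,7.000)–(5.353,6.000)
cell (5,7): code 1000 → (6.000,7.757)–(5.179,7.000)
cell (6,5): code 0110 → (6.000,5.485)–(7.000,5.722)
cell (6,7): code 1001 → (7.000,7.491)–(6.000,7.757)
cell (7,5): code 0010 → (7.000,5.722)–(7.237,6.000)
cell (7,6): code 0011 → (7.237,6.000)–(7.379,7.000)
cell (7,7): code 0001 → (7.379,7.000)–(7.000,7.491)
total: 8 segments, chained into 1 closed loop(s), length Σ = 7.017542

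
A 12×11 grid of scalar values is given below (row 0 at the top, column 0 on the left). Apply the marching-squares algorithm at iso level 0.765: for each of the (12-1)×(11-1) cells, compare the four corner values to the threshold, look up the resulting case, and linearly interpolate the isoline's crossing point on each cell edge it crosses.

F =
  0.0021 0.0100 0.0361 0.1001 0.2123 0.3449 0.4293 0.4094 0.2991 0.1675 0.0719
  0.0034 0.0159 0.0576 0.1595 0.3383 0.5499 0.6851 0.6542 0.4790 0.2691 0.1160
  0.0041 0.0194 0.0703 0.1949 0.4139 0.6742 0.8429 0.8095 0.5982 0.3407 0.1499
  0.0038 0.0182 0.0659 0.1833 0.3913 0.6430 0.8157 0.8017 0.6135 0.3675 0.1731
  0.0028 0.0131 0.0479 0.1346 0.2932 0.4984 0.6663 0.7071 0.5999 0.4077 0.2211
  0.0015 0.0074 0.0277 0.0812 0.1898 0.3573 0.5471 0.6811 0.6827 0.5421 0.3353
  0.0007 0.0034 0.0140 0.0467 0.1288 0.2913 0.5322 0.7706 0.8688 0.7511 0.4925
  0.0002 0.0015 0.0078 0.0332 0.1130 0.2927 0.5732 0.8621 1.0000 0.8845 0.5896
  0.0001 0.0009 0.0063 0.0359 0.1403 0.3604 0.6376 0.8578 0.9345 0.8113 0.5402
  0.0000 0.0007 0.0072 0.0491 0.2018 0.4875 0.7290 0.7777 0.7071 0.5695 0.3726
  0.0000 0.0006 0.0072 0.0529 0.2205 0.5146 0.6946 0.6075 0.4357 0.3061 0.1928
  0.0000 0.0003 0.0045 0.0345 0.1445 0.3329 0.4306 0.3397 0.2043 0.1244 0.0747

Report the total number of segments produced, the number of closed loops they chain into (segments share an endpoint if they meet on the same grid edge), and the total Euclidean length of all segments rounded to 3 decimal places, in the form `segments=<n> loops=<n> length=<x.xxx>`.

segments=22 loops=2 length=16.134

cell (1,5): code 0100 → (1.506,6.000)–(2.000,5.538)
cell (1,6): code 1100 → (1.713,7.000)–(1.506,6.000)
cell (1,7): code 1000 → (2.000,7.211)–(1.713,7.000)
cell (2,5): code 0110 → (2.000,5.538)–(3.000,5.706)
cell (2,7): code 1001 → (3.000,7.195)–(2.000,7.211)
cell (3,5): code 0010 → (3.000,5.706)–(3.339,6.000)
cell (3,6): code 0011 → (3.339,6.000)–(3.388,7.000)
cell (3,7): code 0001 → (3.388,7.000)–(3.000,7.195)
cell (5,6): code 0100 → (5.937,7.000)–(6.000,6.977)
cell (5,7): code 1100 → (5.442,8.000)–(5.937,7.000)
cell (5,8): code 1000 → (6.000,8.882)–(5.442,8.000)
cell (6,6): code 0110 → (6.000,6.977)–(7.000,6.664)
cell (6,8): code 1101 → (6.104,9.000)–(6.000,8.882)
cell (6,9): code 1000 → (7.000,9.405)–(6.104,9.000)
cell (7,6): code 0110 → (7.000,6.664)–(8.000,6.579)
cell (7,9): code 1001 → (8.000,9.171)–(7.000,9.405)
cell (8,6): code 0110 → (8.000,6.579)–(9.000,6.739)
cell (8,7): code 1011 → (9.000,7.180)–(8.745,8.000)
cell (8,8): code 0011 → (8.745,8.000)–(8.191,9.000)
cell (8,9): code 0001 → (8.191,9.000)–(8.000,9.171)
cell (9,6): code 0010 → (9.000,6.739)–(9.075,7.000)
cell (9,7): code 0001 → (9.075,7.000)–(9.000,7.180)
total: 22 segments, chained into 2 closed loop(s), length Σ = 16.133718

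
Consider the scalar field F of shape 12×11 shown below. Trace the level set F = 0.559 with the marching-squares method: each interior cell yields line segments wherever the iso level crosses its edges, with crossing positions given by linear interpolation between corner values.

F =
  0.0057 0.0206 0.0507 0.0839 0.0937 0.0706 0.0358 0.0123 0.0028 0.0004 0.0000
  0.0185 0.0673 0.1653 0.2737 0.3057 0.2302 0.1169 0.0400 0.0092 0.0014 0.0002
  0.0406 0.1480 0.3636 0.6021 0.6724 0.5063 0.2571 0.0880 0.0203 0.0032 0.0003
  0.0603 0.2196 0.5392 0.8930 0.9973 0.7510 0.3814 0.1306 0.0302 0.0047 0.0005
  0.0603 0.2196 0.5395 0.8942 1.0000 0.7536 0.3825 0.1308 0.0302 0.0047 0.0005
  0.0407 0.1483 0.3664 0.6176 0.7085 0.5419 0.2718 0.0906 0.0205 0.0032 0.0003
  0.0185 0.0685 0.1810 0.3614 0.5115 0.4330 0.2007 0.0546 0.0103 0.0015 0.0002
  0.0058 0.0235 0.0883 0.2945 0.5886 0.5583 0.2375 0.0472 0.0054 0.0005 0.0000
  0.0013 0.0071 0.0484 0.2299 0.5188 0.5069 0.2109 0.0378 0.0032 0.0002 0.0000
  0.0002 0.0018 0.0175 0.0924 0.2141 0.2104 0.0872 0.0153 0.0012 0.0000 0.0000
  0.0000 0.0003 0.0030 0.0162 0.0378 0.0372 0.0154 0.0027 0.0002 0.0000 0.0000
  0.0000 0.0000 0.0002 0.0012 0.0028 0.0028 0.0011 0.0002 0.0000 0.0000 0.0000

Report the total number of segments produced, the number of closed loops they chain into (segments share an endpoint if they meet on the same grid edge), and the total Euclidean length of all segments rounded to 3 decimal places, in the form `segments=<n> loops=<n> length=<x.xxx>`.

segments=18 loops=2 length=14.569

cell (1,2): code 0100 → (1.869,3.000)–(2.000,2.819)
cell (1,3): code 1100 → (1.691,4.000)–(1.869,3.000)
cell (1,4): code 1000 → (2.000,4.683)–(1.691,4.000)
cell (2,2): code 0110 → (2.000,2.819)–(3.000,2.056)
cell (2,4): code 1101 → (2.215,5.000)–(2.000,4.683)
cell (2,5): code 1000 → (3.000,5.519)–(2.215,5.000)
cell (3,2): code 0110 → (3.000,2.056)–(4.000,2.055)
cell (3,5): code 1001 → (4.000,5.524)–(3.000,5.519)
cell (4,2): code 0110 → (4.000,2.055)–(5.000,2.767)
cell (4,4): code 1011 → (5.000,4.897)–(4.919,5.000)
cell (4,5): code 0001 → (4.919,5.000)–(4.000,5.524)
cell (5,2): code 0010 → (5.000,2.767)–(5.229,3.000)
cell (5,3): code 0011 → (5.229,3.000)–(5.759,4.000)
cell (5,4): code 0001 → (5.759,4.000)–(5.000,4.897)
cell (6,3): code 0100 → (6.616,4.000)–(7.000,3.899)
cell (6,4): code 1000 → (7.000,4.977)–(6.616,4.000)
cell (7,3): code 0010 → (7.000,3.899)–(7.424,4.000)
cell (7,4): code 0001 → (7.424,4.000)–(7.000,4.977)
total: 18 segments, chained into 2 closed loop(s), length Σ = 14.568523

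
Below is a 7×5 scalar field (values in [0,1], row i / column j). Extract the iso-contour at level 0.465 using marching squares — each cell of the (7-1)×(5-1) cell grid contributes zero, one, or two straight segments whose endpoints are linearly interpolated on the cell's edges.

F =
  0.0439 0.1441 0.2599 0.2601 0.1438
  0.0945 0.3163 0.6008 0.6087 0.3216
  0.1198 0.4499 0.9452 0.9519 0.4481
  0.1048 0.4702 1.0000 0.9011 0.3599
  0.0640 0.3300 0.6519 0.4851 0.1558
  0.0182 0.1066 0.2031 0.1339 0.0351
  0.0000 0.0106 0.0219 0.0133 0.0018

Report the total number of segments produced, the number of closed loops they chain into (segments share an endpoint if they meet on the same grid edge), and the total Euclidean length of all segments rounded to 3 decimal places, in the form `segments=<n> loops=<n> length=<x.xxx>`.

cell (0,1): code 0100 → (0.602,2.000)–(1.000,1.523)
cell (0,2): code 1100 → (0.588,3.000)–(0.602,2.000)
cell (0,3): code 1000 → (1.000,3.501)–(0.588,3.000)
cell (1,1): code 0110 → (1.000,1.523)–(2.000,1.030)
cell (1,3): code 1001 → (2.000,3.966)–(1.000,3.501)
cell (2,0): code 0100 → (2.744,1.000)–(3.000,0.986)
cell (2,1): code 1110 → (2.000,1.030)–(2.744,1.000)
cell (2,3): code 1001 → (3.000,3.806)–(2.000,3.966)
cell (3,0): code 0010 → (3.000,0.986)–(3.037,1.000)
cell (3,1): code 0111 → (3.037,1.000)–(4.000,1.419)
cell (3,3): code 1001 → (4.000,3.061)–(3.000,3.806)
cell (4,1): code 0010 → (4.000,1.419)–(4.416,2.000)
cell (4,2): code 0011 → (4.416,2.000)–(4.057,3.000)
cell (4,3): code 0001 → (4.057,3.000)–(4.000,3.061)
total: 14 segments, chained into 1 closed loop(s), length Σ = 10.699475

segments=14 loops=1 length=10.699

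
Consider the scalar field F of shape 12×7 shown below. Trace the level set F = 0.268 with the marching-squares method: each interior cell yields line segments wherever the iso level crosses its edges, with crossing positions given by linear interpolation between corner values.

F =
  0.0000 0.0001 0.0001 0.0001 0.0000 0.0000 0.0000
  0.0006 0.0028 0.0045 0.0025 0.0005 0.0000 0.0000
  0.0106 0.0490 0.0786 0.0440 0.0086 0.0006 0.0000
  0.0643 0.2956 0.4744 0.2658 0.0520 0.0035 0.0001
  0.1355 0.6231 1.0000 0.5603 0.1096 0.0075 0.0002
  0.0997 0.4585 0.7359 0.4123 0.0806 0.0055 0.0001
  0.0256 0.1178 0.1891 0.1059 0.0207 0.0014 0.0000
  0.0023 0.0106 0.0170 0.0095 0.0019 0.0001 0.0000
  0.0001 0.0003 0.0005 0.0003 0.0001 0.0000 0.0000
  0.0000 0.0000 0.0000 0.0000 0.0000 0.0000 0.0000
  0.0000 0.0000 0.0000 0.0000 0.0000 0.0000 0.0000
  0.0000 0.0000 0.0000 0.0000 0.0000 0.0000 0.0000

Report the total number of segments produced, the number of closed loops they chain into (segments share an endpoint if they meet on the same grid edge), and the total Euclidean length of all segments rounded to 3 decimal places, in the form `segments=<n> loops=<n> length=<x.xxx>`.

segments=12 loops=1 length=10.301

cell (2,0): code 0100 → (2.888,1.000)–(3.000,0.881)
cell (2,1): code 1100 → (2.479,2.000)–(2.888,1.000)
cell (2,2): code 1000 → (3.000,2.989)–(2.479,2.000)
cell (3,0): code 0110 → (3.000,0.881)–(4.000,0.272)
cell (3,2): code 1101 → (3.007,3.000)–(3.000,2.989)
cell (3,3): code 1000 → (4.000,3.649)–(3.007,3.000)
cell (4,0): code 0110 → (4.000,0.272)–(5.000,0.469)
cell (4,3): code 1001 → (5.000,3.435)–(4.000,3.649)
cell (5,0): code 0010 → (5.000,0.469)–(5.559,1.000)
cell (5,1): code 0011 → (5.559,1.000)–(5.856,2.000)
cell (5,2): code 0011 → (5.856,2.000)–(5.471,3.000)
cell (5,3): code 0001 → (5.471,3.000)–(5.000,3.435)
total: 12 segments, chained into 1 closed loop(s), length Σ = 10.300576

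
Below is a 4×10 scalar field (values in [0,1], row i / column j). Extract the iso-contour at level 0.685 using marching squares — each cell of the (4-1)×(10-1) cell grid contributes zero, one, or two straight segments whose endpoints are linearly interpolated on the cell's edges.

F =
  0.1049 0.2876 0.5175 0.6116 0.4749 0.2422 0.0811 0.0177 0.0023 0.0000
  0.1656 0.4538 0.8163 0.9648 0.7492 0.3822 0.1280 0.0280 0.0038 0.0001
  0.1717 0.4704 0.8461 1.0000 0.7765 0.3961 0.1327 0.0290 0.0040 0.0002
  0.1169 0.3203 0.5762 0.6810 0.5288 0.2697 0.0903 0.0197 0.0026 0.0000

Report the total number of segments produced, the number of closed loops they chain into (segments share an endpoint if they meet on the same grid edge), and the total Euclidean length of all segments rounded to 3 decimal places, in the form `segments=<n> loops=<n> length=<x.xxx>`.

cell (0,1): code 0100 → (0.561,2.000)–(1.000,1.638)
cell (0,2): code 1100 → (0.208,3.000)–(0.561,2.000)
cell (0,3): code 1100 → (0.766,4.000)–(0.208,3.000)
cell (0,4): code 1000 → (1.000,4.175)–(0.766,4.000)
cell (1,1): code 0110 → (1.000,1.638)–(2.000,1.571)
cell (1,4): code 1001 → (2.000,4.241)–(1.000,4.175)
cell (2,1): code 0010 → (2.000,1.571)–(2.597,2.000)
cell (2,2): code 0011 → (2.597,2.000)–(2.987,3.000)
cell (2,3): code 0011 → (2.987,3.000)–(2.369,4.000)
cell (2,4): code 0001 → (2.369,4.000)–(2.000,4.241)
total: 10 segments, chained into 1 closed loop(s), length Σ = 8.496545

segments=10 loops=1 length=8.497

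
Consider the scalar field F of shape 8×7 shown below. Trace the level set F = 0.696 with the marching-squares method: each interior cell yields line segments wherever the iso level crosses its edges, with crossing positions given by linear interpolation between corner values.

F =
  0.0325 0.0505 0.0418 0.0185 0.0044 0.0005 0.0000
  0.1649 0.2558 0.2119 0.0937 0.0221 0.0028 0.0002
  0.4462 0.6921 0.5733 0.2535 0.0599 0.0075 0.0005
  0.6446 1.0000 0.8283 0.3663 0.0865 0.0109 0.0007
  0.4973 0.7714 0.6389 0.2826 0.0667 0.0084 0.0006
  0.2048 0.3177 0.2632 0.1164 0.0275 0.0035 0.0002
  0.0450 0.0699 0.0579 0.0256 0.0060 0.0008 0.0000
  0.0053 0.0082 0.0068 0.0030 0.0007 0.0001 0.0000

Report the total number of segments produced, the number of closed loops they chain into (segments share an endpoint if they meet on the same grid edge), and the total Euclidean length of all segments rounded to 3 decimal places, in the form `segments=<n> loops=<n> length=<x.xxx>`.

segments=8 loops=1 length=6.355

cell (2,0): code 0100 → (2.013,1.000)–(3.000,0.145)
cell (2,1): code 1100 → (2.481,2.000)–(2.013,1.000)
cell (2,2): code 1000 → (3.000,2.286)–(2.481,2.000)
cell (3,0): code 0110 → (3.000,0.145)–(4.000,0.725)
cell (3,1): code 1011 → (4.000,1.569)–(3.699,2.000)
cell (3,2): code 0001 → (3.699,2.000)–(3.000,2.286)
cell (4,0): code 0010 → (4.000,0.725)–(4.166,1.000)
cell (4,1): code 0001 → (4.166,1.000)–(4.000,1.569)
total: 8 segments, chained into 1 closed loop(s), length Σ = 6.354503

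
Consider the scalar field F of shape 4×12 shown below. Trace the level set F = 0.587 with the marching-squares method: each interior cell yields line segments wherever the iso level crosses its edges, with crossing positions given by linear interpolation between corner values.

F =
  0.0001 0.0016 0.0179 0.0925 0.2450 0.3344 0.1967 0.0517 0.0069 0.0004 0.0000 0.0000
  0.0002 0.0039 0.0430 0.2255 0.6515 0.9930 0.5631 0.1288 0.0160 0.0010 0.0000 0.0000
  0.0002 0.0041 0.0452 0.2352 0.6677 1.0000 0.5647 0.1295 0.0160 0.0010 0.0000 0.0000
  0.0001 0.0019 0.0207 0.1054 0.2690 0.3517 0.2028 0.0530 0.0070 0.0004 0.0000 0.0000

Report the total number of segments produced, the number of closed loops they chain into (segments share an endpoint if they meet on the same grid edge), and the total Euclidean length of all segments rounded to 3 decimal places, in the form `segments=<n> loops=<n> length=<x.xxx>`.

cell (0,3): code 0100 → (0.841,4.000)–(1.000,3.849)
cell (0,4): code 1100 → (0.384,5.000)–(0.841,4.000)
cell (0,5): code 1000 → (1.000,5.944)–(0.384,5.000)
cell (1,3): code 0110 → (1.000,3.849)–(2.000,3.813)
cell (1,5): code 1001 → (2.000,5.949)–(1.000,5.944)
cell (2,3): code 0010 → (2.000,3.813)–(2.202,4.000)
cell (2,4): code 0011 → (2.202,4.000)–(2.637,5.000)
cell (2,5): code 0001 → (2.637,5.000)–(2.000,5.949)
total: 8 segments, chained into 1 closed loop(s), length Σ = 6.956016

segments=8 loops=1 length=6.956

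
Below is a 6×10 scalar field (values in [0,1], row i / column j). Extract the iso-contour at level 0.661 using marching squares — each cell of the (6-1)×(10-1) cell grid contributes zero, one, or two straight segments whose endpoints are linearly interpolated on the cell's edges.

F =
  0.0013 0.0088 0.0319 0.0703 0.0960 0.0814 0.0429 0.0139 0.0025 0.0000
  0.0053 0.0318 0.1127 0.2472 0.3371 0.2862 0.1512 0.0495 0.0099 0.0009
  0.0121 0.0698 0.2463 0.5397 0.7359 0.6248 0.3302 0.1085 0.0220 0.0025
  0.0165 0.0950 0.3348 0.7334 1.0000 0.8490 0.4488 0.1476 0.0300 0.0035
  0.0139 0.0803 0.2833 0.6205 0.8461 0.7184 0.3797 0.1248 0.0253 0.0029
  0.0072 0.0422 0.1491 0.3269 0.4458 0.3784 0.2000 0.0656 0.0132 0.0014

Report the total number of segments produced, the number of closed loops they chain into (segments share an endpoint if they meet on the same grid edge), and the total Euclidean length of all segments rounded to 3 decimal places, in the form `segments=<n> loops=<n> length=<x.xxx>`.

segments=12 loops=1 length=8.081

cell (1,3): code 0100 → (1.812,4.000)–(2.000,3.618)
cell (1,4): code 1000 → (2.000,4.674)–(1.812,4.000)
cell (2,2): code 0100 → (2.626,3.000)–(3.000,2.818)
cell (2,3): code 1110 → (2.000,3.618)–(2.626,3.000)
cell (2,4): code 1101 → (2.161,5.000)–(2.000,4.674)
cell (2,5): code 1000 → (3.000,5.470)–(2.161,5.000)
cell (3,2): code 0010 → (3.000,2.818)–(3.641,3.000)
cell (3,3): code 0111 → (3.641,3.000)–(4.000,3.180)
cell (3,5): code 1001 → (4.000,5.169)–(3.000,5.470)
cell (4,3): code 0010 → (4.000,3.180)–(4.462,4.000)
cell (4,4): code 0011 → (4.462,4.000)–(4.169,5.000)
cell (4,5): code 0001 → (4.169,5.000)–(4.000,5.169)
total: 12 segments, chained into 1 closed loop(s), length Σ = 8.080635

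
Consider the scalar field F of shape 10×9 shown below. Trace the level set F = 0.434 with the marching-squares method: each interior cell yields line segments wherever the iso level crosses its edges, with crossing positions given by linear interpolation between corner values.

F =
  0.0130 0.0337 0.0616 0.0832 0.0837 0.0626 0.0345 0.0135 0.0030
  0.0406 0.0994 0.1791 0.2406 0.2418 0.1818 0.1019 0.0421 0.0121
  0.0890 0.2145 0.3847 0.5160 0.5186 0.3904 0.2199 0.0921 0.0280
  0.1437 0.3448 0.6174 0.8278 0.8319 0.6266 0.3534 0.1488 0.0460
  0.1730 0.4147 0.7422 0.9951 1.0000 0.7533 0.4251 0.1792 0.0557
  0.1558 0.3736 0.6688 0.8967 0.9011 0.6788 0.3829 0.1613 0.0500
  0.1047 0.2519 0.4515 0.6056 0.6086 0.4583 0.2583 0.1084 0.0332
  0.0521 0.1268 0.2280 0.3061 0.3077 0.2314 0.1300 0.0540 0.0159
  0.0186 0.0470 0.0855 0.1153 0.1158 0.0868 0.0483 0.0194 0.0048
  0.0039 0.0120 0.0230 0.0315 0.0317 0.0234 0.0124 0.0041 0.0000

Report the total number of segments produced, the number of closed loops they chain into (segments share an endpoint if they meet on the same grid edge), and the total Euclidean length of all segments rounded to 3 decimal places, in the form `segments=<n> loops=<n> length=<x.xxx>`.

cell (1,2): code 0100 → (1.702,3.000)–(2.000,2.375)
cell (1,3): code 1100 → (1.694,4.000)–(1.702,3.000)
cell (1,4): code 1000 → (2.000,4.660)–(1.694,4.000)
cell (2,1): code 0100 → (2.212,2.000)–(3.000,1.327)
cell (2,2): code 1110 → (2.000,2.375)–(2.212,2.000)
cell (2,4): code 1101 → (2.185,5.000)–(2.000,4.660)
cell (2,5): code 1000 → (3.000,5.705)–(2.185,5.000)
cell (3,1): code 0110 → (3.000,1.327)–(4.000,1.059)
cell (3,5): code 1001 → (4.000,5.973)–(3.000,5.705)
cell (4,1): code 0110 → (4.000,1.059)–(5.000,1.205)
cell (4,5): code 1001 → (5.000,5.827)–(4.000,5.973)
cell (5,1): code 0110 → (5.000,1.205)–(6.000,1.912)
cell (5,5): code 1001 → (6.000,5.122)–(5.000,5.827)
cell (6,1): code 0010 → (6.000,1.912)–(6.078,2.000)
cell (6,2): code 0011 → (6.078,2.000)–(6.573,3.000)
cell (6,3): code 0011 → (6.573,3.000)–(6.580,4.000)
cell (6,4): code 0011 → (6.580,4.000)–(6.107,5.000)
cell (6,5): code 0001 → (6.107,5.000)–(6.000,5.122)
total: 18 segments, chained into 1 closed loop(s), length Σ = 15.393684

segments=18 loops=1 length=15.394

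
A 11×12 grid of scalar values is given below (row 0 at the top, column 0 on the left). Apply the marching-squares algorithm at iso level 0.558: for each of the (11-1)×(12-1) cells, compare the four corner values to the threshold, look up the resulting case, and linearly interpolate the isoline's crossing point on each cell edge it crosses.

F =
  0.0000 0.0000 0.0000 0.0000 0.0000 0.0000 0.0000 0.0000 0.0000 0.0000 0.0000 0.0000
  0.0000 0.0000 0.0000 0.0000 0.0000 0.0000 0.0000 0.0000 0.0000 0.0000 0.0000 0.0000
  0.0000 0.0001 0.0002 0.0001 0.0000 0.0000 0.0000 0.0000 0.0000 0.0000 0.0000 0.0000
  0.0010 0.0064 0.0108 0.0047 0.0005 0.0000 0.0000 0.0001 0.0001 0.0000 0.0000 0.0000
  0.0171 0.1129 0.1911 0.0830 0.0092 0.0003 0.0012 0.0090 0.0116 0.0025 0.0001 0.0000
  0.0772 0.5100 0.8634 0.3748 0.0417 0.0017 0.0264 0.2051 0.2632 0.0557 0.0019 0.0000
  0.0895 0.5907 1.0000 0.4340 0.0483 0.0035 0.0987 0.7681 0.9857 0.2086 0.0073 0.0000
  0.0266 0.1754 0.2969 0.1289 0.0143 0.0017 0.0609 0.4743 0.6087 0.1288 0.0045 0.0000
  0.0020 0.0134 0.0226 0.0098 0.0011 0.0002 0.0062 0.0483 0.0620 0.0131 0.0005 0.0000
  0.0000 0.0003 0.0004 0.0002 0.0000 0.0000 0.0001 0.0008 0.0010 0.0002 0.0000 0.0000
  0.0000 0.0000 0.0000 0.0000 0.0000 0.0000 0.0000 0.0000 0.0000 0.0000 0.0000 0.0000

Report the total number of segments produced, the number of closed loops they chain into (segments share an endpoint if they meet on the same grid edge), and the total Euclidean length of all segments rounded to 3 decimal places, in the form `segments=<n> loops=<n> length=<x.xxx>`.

segments=16 loops=2 length=11.436

cell (4,1): code 0100 → (4.546,2.000)–(5.000,1.136)
cell (4,2): code 1000 → (5.000,2.625)–(4.546,2.000)
cell (5,0): code 0100 → (5.595,1.000)–(6.000,0.935)
cell (5,1): code 1110 → (5.000,1.136)–(5.595,1.000)
cell (5,2): code 1001 → (6.000,2.781)–(5.000,2.625)
cell (5,6): code 0100 → (5.627,7.000)–(6.000,6.686)
cell (5,7): code 1100 → (5.408,8.000)–(5.627,7.000)
cell (5,8): code 1000 → (6.000,8.550)–(5.408,8.000)
cell (6,0): code 0010 → (6.000,0.935)–(6.079,1.000)
cell (6,1): code 0011 → (6.079,1.000)–(6.629,2.000)
cell (6,2): code 0001 → (6.629,2.000)–(6.000,2.781)
cell (6,6): code 0010 → (6.000,6.686)–(6.715,7.000)
cell (6,7): code 0111 → (6.715,7.000)–(7.000,7.623)
cell (6,8): code 1001 → (7.000,8.106)–(6.000,8.550)
cell (7,7): code 0010 → (7.000,7.623)–(7.093,8.000)
cell (7,8): code 0001 → (7.093,8.000)–(7.000,8.106)
total: 16 segments, chained into 2 closed loop(s), length Σ = 11.436424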